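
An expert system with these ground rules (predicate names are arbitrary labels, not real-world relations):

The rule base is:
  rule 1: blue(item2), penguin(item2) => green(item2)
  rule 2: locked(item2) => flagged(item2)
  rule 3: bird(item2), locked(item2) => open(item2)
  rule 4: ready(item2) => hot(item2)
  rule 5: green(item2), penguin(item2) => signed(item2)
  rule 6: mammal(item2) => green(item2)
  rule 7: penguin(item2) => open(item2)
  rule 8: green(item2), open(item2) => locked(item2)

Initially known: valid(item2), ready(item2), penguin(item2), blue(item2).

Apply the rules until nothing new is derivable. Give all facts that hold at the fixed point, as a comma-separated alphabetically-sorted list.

Round 1: rule 1 [blue(item2), penguin(item2) => green(item2)]; rule 4 [ready(item2) => hot(item2)]; rule 7 [penguin(item2) => open(item2)]. Adds green(item2), hot(item2), open(item2).
Round 2: rule 5 [green(item2), penguin(item2) => signed(item2)]; rule 8 [green(item2), open(item2) => locked(item2)]. Adds signed(item2), locked(item2).
Round 3: rule 2 [locked(item2) => flagged(item2)]. Adds flagged(item2).

blue(item2), flagged(item2), green(item2), hot(item2), locked(item2), open(item2), penguin(item2), ready(item2), signed(item2), valid(item2)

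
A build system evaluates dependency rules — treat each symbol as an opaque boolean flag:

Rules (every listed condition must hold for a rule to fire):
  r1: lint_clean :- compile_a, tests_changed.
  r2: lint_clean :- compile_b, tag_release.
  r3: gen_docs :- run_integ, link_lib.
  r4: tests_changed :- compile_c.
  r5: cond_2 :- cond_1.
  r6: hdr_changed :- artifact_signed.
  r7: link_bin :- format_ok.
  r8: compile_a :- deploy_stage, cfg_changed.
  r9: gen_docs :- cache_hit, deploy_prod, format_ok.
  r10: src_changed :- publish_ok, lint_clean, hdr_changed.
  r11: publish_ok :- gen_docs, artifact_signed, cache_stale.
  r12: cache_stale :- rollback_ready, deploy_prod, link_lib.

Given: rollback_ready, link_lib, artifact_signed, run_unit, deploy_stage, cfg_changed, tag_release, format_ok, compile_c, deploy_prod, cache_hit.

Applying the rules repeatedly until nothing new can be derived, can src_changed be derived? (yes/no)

Round 1: r4 [tests_changed :- compile_c.]; r6 [hdr_changed :- artifact_signed.]; r7 [link_bin :- format_ok.]; r8 [compile_a :- deploy_stage, cfg_changed.]; r9 [gen_docs :- cache_hit, deploy_prod, format_ok.]; r12 [cache_stale :- rollback_ready, deploy_prod, link_lib.]. Adds tests_changed, hdr_changed, link_bin, compile_a, gen_docs, cache_stale.
Round 2: r1 [lint_clean :- compile_a, tests_changed.]; r11 [publish_ok :- gen_docs, artifact_signed, cache_stale.]. Adds lint_clean, publish_ok.
Round 3: r10 [src_changed :- publish_ok, lint_clean, hdr_changed.]. Adds src_changed.
src_changed appears in round 3, so it is derivable.

yes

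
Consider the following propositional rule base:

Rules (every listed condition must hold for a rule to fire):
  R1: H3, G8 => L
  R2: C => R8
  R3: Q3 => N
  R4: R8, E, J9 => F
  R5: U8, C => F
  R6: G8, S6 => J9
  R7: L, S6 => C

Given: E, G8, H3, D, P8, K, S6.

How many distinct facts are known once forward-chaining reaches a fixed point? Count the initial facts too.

12

Round 1: R1 [H3, G8 => L]; R6 [G8, S6 => J9]. New: L, J9.
Round 2: R7 [L, S6 => C]. New: C.
Round 3: R2 [C => R8]. New: R8.
Round 4: R4 [R8, E, J9 => F]. New: F.
Closure: {C, D, E, F, G8, H3, J9, K, L, P8, R8, S6} — 12 facts.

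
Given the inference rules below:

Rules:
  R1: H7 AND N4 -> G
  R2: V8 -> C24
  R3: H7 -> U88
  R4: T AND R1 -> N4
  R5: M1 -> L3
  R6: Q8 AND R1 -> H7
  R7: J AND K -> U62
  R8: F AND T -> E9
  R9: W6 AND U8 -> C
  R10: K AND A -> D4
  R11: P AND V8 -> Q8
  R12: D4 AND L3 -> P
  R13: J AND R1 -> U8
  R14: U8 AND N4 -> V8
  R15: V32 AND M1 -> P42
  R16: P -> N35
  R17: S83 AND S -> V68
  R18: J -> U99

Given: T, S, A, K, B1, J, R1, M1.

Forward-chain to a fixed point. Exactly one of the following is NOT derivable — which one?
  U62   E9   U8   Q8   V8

Round 1: R4 [T AND R1 -> N4]; R5 [M1 -> L3]; R7 [J AND K -> U62]; R10 [K AND A -> D4]; R13 [J AND R1 -> U8]; R18 [J -> U99]. New: N4, L3, U62, D4, U8, U99.
Round 2: R12 [D4 AND L3 -> P]; R14 [U8 AND N4 -> V8]. New: P, V8.
Round 3: R2 [V8 -> C24]; R11 [P AND V8 -> Q8]; R16 [P -> N35]. New: C24, Q8, N35.
Round 4: R6 [Q8 AND R1 -> H7]. New: H7.
Round 5: R1 [H7 AND N4 -> G]; R3 [H7 -> U88]. New: G, U88.
Derived: U8 (round 1), U62 (round 1), V8 (round 2), Q8 (round 3). E9 never appears in any round.

E9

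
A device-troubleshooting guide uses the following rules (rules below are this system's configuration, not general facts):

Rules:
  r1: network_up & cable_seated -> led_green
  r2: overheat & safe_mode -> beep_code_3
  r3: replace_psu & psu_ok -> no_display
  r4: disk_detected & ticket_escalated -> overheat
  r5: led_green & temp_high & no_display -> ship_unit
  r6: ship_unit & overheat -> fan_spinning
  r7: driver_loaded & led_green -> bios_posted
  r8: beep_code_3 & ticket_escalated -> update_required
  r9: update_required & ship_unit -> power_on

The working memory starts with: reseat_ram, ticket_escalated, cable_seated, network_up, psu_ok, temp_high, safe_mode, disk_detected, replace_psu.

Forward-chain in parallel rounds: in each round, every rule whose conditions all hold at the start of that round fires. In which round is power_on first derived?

4

Round 1 — r1, r3, r4, derive led_green, no_display, overheat.
Round 2 — r2, r5, derive beep_code_3, ship_unit.
Round 3 — r6, r8, derive fan_spinning, update_required.
Round 4 — r9, derive power_on.
power_on first appears in round 4.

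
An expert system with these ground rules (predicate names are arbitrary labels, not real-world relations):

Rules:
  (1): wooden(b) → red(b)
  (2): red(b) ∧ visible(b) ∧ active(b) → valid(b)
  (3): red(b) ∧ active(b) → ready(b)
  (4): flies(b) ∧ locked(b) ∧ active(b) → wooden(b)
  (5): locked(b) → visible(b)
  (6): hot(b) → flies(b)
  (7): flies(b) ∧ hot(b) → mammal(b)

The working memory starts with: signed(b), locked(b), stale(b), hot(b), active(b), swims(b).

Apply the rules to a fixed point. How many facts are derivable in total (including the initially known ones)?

Round 1 — (5), (6), derive visible(b), flies(b).
Round 2 — (4), (7), derive wooden(b), mammal(b).
Round 3 — (1), derive red(b).
Round 4 — (2), (3), derive valid(b), ready(b).
Closure: {active(b), flies(b), hot(b), locked(b), mammal(b), ready(b), red(b), signed(b), stale(b), swims(b), valid(b), visible(b), wooden(b)} — 13 facts.

13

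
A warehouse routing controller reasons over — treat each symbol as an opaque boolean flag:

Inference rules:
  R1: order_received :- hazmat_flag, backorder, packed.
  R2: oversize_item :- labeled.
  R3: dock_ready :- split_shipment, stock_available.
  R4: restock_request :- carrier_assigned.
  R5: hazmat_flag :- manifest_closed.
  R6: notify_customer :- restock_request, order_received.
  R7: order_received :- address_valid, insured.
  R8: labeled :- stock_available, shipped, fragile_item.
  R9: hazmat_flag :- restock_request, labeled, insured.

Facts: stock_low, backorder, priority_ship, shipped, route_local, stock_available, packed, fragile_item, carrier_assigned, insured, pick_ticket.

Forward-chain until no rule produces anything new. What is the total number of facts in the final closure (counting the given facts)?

Round 1 — R4, R8, derive restock_request, labeled.
Round 2 — R2, R9, derive oversize_item, hazmat_flag.
Round 3 — R1, derive order_received.
Round 4 — R6, derive notify_customer.
Closure: {backorder, carrier_assigned, fragile_item, hazmat_flag, insured, labeled, notify_customer, order_received, oversize_item, packed, pick_ticket, priority_ship, restock_request, route_local, shipped, stock_available, stock_low} — 17 facts.

17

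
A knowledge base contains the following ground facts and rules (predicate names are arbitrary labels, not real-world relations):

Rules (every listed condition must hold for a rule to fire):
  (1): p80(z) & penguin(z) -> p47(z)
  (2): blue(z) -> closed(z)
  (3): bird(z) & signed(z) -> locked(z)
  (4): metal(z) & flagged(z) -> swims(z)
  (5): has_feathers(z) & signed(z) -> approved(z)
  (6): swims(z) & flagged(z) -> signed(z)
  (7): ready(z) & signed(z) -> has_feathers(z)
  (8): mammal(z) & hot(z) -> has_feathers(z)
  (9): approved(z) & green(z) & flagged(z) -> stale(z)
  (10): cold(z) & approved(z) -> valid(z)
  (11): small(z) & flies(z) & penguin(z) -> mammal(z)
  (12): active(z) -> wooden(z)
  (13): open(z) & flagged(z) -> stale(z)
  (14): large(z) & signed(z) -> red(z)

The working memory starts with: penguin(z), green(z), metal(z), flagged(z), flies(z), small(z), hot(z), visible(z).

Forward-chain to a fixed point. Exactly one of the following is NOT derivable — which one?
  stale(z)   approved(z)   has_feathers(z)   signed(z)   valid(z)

[1] (4) [metal(z) & flagged(z) -> swims(z)]; (11) [small(z) & flies(z) & penguin(z) -> mammal(z)]. ⇒ new: swims(z), mammal(z).
[2] (6) [swims(z) & flagged(z) -> signed(z)]; (8) [mammal(z) & hot(z) -> has_feathers(z)]. ⇒ new: signed(z), has_feathers(z).
[3] (5) [has_feathers(z) & signed(z) -> approved(z)]. ⇒ new: approved(z).
[4] (9) [approved(z) & green(z) & flagged(z) -> stale(z)]. ⇒ new: stale(z).
Derived: signed(z) (round 2), approved(z) (round 3), stale(z) (round 4), has_feathers(z) (round 2). valid(z) never appears in any round.

valid(z)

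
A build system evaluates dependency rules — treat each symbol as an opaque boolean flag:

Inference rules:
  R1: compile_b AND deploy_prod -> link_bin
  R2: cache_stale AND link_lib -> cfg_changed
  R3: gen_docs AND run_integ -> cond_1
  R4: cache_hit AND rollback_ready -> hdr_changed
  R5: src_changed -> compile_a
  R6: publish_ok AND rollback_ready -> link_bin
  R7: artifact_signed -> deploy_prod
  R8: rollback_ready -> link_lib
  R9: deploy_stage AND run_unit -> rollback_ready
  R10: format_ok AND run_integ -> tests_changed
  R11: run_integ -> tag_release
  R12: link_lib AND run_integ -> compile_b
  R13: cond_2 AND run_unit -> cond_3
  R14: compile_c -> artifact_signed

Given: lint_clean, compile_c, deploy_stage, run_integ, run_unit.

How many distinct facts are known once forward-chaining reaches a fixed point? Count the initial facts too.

Round 1: R9 [deploy_stage AND run_unit -> rollback_ready]; R11 [run_integ -> tag_release]; R14 [compile_c -> artifact_signed]. Adds rollback_ready, tag_release, artifact_signed.
Round 2: R7 [artifact_signed -> deploy_prod]; R8 [rollback_ready -> link_lib]. Adds deploy_prod, link_lib.
Round 3: R12 [link_lib AND run_integ -> compile_b]. Adds compile_b.
Round 4: R1 [compile_b AND deploy_prod -> link_bin]. Adds link_bin.
Closure: {artifact_signed, compile_b, compile_c, deploy_prod, deploy_stage, link_bin, link_lib, lint_clean, rollback_ready, run_integ, run_unit, tag_release} — 12 facts.

12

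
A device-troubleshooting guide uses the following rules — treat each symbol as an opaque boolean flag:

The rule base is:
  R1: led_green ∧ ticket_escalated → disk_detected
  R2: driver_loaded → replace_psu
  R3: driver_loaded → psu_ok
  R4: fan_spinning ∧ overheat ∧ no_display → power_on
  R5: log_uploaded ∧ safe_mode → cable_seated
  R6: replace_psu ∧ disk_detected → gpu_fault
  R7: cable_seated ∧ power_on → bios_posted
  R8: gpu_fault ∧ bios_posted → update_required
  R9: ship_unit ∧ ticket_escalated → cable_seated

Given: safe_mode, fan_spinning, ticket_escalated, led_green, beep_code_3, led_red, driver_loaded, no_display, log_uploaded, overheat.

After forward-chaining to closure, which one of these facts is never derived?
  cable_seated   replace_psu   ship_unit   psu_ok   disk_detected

ship_unit

Round 1: R1 [led_green ∧ ticket_escalated → disk_detected]; R2 [driver_loaded → replace_psu]; R3 [driver_loaded → psu_ok]; R4 [fan_spinning ∧ overheat ∧ no_display → power_on]; R5 [log_uploaded ∧ safe_mode → cable_seated]. New: disk_detected, replace_psu, psu_ok, power_on, cable_seated.
Round 2: R6 [replace_psu ∧ disk_detected → gpu_fault]; R7 [cable_seated ∧ power_on → bios_posted]. New: gpu_fault, bios_posted.
Round 3: R8 [gpu_fault ∧ bios_posted → update_required]. New: update_required.
Derived: disk_detected (round 1), cable_seated (round 1), replace_psu (round 1), psu_ok (round 1). ship_unit never appears in any round.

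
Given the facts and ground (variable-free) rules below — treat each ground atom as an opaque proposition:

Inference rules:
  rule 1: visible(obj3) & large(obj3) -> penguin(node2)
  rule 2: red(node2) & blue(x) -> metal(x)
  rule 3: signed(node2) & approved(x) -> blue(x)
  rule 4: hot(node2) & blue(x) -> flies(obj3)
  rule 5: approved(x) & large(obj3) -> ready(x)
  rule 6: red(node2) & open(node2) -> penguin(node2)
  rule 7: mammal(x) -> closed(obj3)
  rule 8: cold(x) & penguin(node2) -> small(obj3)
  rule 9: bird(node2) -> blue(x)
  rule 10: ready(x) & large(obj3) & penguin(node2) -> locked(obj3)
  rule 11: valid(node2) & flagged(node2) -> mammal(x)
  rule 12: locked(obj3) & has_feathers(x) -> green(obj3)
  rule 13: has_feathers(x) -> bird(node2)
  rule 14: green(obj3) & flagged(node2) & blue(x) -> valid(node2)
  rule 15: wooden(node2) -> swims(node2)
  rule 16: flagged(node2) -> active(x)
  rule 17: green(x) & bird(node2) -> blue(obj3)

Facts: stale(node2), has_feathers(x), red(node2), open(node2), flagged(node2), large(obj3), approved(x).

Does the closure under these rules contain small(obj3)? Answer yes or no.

Round 1: rule 5 [approved(x) & large(obj3) -> ready(x)]; rule 6 [red(node2) & open(node2) -> penguin(node2)]; rule 13 [has_feathers(x) -> bird(node2)]; rule 16 [flagged(node2) -> active(x)]. Adds ready(x), penguin(node2), bird(node2), active(x).
Round 2: rule 9 [bird(node2) -> blue(x)]; rule 10 [ready(x) & large(obj3) & penguin(node2) -> locked(obj3)]. Adds blue(x), locked(obj3).
Round 3: rule 2 [red(node2) & blue(x) -> metal(x)]; rule 12 [locked(obj3) & has_feathers(x) -> green(obj3)]. Adds metal(x), green(obj3).
Round 4: rule 14 [green(obj3) & flagged(node2) & blue(x) -> valid(node2)]. Adds valid(node2).
Round 5: rule 11 [valid(node2) & flagged(node2) -> mammal(x)]. Adds mammal(x).
Round 6: rule 7 [mammal(x) -> closed(obj3)]. Adds closed(obj3).
Fixed point reached. small(obj3) is concluded only by rule 8; rule 8 needs cold(x) (never derived).

no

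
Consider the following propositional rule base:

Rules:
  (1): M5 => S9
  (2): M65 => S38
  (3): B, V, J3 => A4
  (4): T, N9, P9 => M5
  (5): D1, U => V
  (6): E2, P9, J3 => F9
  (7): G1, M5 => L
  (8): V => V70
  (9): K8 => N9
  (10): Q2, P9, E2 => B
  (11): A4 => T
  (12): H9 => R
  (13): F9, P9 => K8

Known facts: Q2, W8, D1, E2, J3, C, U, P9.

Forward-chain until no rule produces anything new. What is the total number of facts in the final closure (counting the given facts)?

[1] (5) [D1, U => V]; (6) [E2, P9, J3 => F9]; (10) [Q2, P9, E2 => B]. ⇒ new: V, F9, B.
[2] (3) [B, V, J3 => A4]; (8) [V => V70]; (13) [F9, P9 => K8]. ⇒ new: A4, V70, K8.
[3] (9) [K8 => N9]; (11) [A4 => T]. ⇒ new: N9, T.
[4] (4) [T, N9, P9 => M5]. ⇒ new: M5.
[5] (1) [M5 => S9]. ⇒ new: S9.
Closure: {A4, B, C, D1, E2, F9, J3, K8, M5, N9, P9, Q2, S9, T, U, V, V70, W8} — 18 facts.

18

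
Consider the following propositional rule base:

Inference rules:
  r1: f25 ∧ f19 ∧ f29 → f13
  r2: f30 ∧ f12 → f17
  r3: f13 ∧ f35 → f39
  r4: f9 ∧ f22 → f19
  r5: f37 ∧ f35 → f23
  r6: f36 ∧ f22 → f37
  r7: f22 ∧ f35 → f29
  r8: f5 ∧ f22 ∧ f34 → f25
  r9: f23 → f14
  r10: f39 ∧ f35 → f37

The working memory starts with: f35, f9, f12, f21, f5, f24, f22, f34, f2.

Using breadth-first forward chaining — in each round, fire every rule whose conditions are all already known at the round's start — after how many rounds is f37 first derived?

4

Round 1: r4 [f9 ∧ f22 → f19]; r7 [f22 ∧ f35 → f29]; r8 [f5 ∧ f22 ∧ f34 → f25]. Adds f19, f29, f25.
Round 2: r1 [f25 ∧ f19 ∧ f29 → f13]. Adds f13.
Round 3: r3 [f13 ∧ f35 → f39]. Adds f39.
Round 4: r10 [f39 ∧ f35 → f37]. Adds f37.
f37 first appears in round 4.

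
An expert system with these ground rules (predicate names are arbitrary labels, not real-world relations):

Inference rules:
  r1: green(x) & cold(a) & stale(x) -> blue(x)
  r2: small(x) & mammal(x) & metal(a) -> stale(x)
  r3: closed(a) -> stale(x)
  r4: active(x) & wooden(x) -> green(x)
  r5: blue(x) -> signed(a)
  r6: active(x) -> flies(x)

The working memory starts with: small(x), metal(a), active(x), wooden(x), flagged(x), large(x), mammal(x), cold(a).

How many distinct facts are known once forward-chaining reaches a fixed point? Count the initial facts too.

13

Round 1 — r2, r4, r6, derive stale(x), green(x), flies(x).
Round 2 — r1, derive blue(x).
Round 3 — r5, derive signed(a).
Closure: {active(x), blue(x), cold(a), flagged(x), flies(x), green(x), large(x), mammal(x), metal(a), signed(a), small(x), stale(x), wooden(x)} — 13 facts.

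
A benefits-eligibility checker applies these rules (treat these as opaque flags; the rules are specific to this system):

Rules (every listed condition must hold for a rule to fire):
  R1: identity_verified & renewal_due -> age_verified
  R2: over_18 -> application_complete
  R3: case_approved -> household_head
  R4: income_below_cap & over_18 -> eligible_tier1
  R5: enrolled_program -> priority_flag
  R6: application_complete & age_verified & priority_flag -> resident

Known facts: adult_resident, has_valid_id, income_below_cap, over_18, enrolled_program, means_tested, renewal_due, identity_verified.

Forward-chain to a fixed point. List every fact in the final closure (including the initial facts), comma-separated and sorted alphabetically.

adult_resident, age_verified, application_complete, eligible_tier1, enrolled_program, has_valid_id, identity_verified, income_below_cap, means_tested, over_18, priority_flag, renewal_due, resident

Round 1 — R1, R2, R4, R5, derive age_verified, application_complete, eligible_tier1, priority_flag.
Round 2 — R6, derive resident.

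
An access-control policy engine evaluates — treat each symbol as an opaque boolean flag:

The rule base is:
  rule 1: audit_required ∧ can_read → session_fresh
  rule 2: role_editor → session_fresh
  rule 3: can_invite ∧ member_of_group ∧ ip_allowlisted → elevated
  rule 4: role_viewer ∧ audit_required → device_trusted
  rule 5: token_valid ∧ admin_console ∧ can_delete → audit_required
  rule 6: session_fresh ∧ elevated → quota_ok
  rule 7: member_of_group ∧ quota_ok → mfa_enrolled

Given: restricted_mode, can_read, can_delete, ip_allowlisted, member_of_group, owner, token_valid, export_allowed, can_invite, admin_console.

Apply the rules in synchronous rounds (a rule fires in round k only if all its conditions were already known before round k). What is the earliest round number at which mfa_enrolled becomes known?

Round 1 — rule 3, rule 5, derive elevated, audit_required.
Round 2 — rule 1, derive session_fresh.
Round 3 — rule 6, derive quota_ok.
Round 4 — rule 7, derive mfa_enrolled.
mfa_enrolled first appears in round 4.

4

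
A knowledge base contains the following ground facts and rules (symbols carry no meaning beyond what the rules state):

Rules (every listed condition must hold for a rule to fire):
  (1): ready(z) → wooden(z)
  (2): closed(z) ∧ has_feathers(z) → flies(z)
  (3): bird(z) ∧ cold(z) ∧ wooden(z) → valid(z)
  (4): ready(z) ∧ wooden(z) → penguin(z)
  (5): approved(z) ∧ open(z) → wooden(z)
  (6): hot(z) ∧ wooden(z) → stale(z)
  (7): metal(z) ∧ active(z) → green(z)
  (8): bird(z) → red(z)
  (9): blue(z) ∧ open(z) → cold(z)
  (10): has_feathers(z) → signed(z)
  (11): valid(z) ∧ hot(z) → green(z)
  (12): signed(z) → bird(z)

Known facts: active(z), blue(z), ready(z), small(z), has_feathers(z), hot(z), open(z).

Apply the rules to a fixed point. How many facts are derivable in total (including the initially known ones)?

Round 1: (1) [ready(z) → wooden(z)]; (9) [blue(z) ∧ open(z) → cold(z)]; (10) [has_feathers(z) → signed(z)]. New: wooden(z), cold(z), signed(z).
Round 2: (4) [ready(z) ∧ wooden(z) → penguin(z)]; (6) [hot(z) ∧ wooden(z) → stale(z)]; (12) [signed(z) → bird(z)]. New: penguin(z), stale(z), bird(z).
Round 3: (3) [bird(z) ∧ cold(z) ∧ wooden(z) → valid(z)]; (8) [bird(z) → red(z)]. New: valid(z), red(z).
Round 4: (11) [valid(z) ∧ hot(z) → green(z)]. New: green(z).
Closure: {active(z), bird(z), blue(z), cold(z), green(z), has_feathers(z), hot(z), open(z), penguin(z), ready(z), red(z), signed(z), small(z), stale(z), valid(z), wooden(z)} — 16 facts.

16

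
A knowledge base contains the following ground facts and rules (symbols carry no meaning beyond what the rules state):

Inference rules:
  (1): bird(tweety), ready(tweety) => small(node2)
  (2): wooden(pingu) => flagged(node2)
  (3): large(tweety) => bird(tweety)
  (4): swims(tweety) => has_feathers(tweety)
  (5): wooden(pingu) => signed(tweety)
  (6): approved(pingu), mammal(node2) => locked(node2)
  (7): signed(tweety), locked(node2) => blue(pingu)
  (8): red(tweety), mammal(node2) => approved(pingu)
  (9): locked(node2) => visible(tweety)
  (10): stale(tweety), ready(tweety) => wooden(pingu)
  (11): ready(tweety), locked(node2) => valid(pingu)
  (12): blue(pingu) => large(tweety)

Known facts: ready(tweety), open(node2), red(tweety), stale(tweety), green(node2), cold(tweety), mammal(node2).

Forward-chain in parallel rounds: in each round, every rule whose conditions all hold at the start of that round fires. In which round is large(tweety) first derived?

4

[1] (8) [red(tweety), mammal(node2) => approved(pingu)]; (10) [stale(tweety), ready(tweety) => wooden(pingu)]. ⇒ new: approved(pingu), wooden(pingu).
[2] (2) [wooden(pingu) => flagged(node2)]; (5) [wooden(pingu) => signed(tweety)]; (6) [approved(pingu), mammal(node2) => locked(node2)]. ⇒ new: flagged(node2), signed(tweety), locked(node2).
[3] (7) [signed(tweety), locked(node2) => blue(pingu)]; (9) [locked(node2) => visible(tweety)]; (11) [ready(tweety), locked(node2) => valid(pingu)]. ⇒ new: blue(pingu), visible(tweety), valid(pingu).
[4] (12) [blue(pingu) => large(tweety)]. ⇒ new: large(tweety).
large(tweety) first appears in round 4.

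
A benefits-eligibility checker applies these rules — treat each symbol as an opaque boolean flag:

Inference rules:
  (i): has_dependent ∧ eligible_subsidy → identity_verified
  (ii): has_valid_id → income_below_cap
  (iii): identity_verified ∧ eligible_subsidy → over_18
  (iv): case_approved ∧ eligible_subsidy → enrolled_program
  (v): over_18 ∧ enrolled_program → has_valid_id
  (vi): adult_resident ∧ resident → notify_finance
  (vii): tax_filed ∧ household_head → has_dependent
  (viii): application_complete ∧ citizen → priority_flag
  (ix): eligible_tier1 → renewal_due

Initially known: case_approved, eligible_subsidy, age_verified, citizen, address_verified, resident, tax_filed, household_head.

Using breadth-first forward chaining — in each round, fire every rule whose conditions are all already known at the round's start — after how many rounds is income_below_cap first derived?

Round 1 fires (iv), (vii), giving enrolled_program, has_dependent.
Round 2 fires (i), giving identity_verified.
Round 3 fires (iii), giving over_18.
Round 4 fires (v), giving has_valid_id.
Round 5 fires (ii), giving income_below_cap.
income_below_cap first appears in round 5.

5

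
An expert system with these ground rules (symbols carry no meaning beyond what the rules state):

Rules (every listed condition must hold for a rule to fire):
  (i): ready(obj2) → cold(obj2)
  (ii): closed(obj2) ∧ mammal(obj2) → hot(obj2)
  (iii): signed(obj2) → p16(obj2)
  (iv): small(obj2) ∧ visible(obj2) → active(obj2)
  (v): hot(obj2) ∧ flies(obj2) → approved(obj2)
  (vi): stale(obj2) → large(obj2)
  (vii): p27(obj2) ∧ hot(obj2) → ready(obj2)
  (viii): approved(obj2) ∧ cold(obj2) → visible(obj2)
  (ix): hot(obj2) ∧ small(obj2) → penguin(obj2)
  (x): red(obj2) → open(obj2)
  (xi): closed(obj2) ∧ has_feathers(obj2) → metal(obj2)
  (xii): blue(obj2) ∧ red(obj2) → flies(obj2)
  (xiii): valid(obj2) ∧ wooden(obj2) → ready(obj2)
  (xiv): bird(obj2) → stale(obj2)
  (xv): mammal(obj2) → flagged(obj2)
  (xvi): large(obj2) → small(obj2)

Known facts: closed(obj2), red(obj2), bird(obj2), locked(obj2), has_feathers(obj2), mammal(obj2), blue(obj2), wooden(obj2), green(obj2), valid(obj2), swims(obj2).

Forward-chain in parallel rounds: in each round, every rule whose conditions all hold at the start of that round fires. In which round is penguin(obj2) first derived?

Round 1: (ii) [closed(obj2) ∧ mammal(obj2) → hot(obj2)]; (x) [red(obj2) → open(obj2)]; (xi) [closed(obj2) ∧ has_feathers(obj2) → metal(obj2)]; (xii) [blue(obj2) ∧ red(obj2) → flies(obj2)]; (xiii) [valid(obj2) ∧ wooden(obj2) → ready(obj2)]; (xiv) [bird(obj2) → stale(obj2)]; (xv) [mammal(obj2) → flagged(obj2)]. Adds hot(obj2), open(obj2), metal(obj2), flies(obj2), ready(obj2), stale(obj2), flagged(obj2).
Round 2: (i) [ready(obj2) → cold(obj2)]; (v) [hot(obj2) ∧ flies(obj2) → approved(obj2)]; (vi) [stale(obj2) → large(obj2)]. Adds cold(obj2), approved(obj2), large(obj2).
Round 3: (viii) [approved(obj2) ∧ cold(obj2) → visible(obj2)]; (xvi) [large(obj2) → small(obj2)]. Adds visible(obj2), small(obj2).
Round 4: (iv) [small(obj2) ∧ visible(obj2) → active(obj2)]; (ix) [hot(obj2) ∧ small(obj2) → penguin(obj2)]. Adds active(obj2), penguin(obj2).
penguin(obj2) first appears in round 4.

4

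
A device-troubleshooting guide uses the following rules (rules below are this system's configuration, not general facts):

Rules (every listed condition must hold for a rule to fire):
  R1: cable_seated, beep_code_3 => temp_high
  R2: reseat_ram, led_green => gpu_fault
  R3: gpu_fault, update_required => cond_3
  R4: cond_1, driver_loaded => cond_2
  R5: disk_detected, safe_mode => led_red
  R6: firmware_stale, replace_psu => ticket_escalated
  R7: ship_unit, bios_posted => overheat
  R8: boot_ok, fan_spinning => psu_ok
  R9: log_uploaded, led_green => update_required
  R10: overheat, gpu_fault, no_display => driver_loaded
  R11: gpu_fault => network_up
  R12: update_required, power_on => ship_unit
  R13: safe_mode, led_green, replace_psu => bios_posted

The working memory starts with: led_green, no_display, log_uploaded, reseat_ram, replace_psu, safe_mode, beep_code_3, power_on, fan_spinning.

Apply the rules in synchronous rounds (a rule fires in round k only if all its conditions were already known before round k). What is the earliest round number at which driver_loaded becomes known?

Round 1 fires R2, R9, R13, giving gpu_fault, update_required, bios_posted.
Round 2 fires R3, R11, R12, giving cond_3, network_up, ship_unit.
Round 3 fires R7, giving overheat.
Round 4 fires R10, giving driver_loaded.
driver_loaded first appears in round 4.

4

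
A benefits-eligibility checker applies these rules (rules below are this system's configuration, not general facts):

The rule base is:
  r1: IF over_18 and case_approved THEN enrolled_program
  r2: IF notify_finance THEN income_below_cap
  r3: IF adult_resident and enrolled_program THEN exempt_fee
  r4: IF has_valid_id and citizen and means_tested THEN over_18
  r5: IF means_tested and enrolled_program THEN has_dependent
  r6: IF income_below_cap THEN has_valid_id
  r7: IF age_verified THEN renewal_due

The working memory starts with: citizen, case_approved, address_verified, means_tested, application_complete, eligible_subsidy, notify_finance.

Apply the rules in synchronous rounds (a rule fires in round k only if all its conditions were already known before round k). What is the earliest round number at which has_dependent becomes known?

5

Round 1: r2 [IF notify_finance THEN income_below_cap]. Adds income_below_cap.
Round 2: r6 [IF income_below_cap THEN has_valid_id]. Adds has_valid_id.
Round 3: r4 [IF has_valid_id and citizen and means_tested THEN over_18]. Adds over_18.
Round 4: r1 [IF over_18 and case_approved THEN enrolled_program]. Adds enrolled_program.
Round 5: r5 [IF means_tested and enrolled_program THEN has_dependent]. Adds has_dependent.
has_dependent first appears in round 5.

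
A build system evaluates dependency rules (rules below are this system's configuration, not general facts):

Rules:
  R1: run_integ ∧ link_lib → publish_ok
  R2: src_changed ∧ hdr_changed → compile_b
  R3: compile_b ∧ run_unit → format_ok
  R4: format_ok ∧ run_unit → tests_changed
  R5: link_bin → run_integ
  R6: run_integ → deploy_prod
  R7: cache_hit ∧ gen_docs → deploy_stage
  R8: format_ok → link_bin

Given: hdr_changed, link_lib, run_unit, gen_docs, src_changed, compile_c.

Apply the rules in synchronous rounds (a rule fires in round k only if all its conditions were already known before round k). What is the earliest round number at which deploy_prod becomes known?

5

[1] R2 [src_changed ∧ hdr_changed → compile_b]. ⇒ new: compile_b.
[2] R3 [compile_b ∧ run_unit → format_ok]. ⇒ new: format_ok.
[3] R4 [format_ok ∧ run_unit → tests_changed]; R8 [format_ok → link_bin]. ⇒ new: tests_changed, link_bin.
[4] R5 [link_bin → run_integ]. ⇒ new: run_integ.
[5] R1 [run_integ ∧ link_lib → publish_ok]; R6 [run_integ → deploy_prod]. ⇒ new: publish_ok, deploy_prod.
deploy_prod first appears in round 5.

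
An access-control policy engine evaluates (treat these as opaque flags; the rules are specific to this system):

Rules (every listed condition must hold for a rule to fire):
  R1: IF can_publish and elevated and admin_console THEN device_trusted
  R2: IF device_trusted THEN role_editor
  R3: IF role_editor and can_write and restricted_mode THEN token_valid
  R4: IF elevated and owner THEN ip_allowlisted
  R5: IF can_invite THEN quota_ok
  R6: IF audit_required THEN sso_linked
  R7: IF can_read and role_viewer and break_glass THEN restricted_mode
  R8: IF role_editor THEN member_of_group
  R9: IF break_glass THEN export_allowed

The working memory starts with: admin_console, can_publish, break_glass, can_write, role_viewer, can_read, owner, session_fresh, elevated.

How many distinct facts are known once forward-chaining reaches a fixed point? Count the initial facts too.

16

Round 1: R1 [IF can_publish and elevated and admin_console THEN device_trusted]; R4 [IF elevated and owner THEN ip_allowlisted]; R7 [IF can_read and role_viewer and break_glass THEN restricted_mode]; R9 [IF break_glass THEN export_allowed]. Adds device_trusted, ip_allowlisted, restricted_mode, export_allowed.
Round 2: R2 [IF device_trusted THEN role_editor]. Adds role_editor.
Round 3: R3 [IF role_editor and can_write and restricted_mode THEN token_valid]; R8 [IF role_editor THEN member_of_group]. Adds token_valid, member_of_group.
Closure: {admin_console, break_glass, can_publish, can_read, can_write, device_trusted, elevated, export_allowed, ip_allowlisted, member_of_group, owner, restricted_mode, role_editor, role_viewer, session_fresh, token_valid} — 16 facts.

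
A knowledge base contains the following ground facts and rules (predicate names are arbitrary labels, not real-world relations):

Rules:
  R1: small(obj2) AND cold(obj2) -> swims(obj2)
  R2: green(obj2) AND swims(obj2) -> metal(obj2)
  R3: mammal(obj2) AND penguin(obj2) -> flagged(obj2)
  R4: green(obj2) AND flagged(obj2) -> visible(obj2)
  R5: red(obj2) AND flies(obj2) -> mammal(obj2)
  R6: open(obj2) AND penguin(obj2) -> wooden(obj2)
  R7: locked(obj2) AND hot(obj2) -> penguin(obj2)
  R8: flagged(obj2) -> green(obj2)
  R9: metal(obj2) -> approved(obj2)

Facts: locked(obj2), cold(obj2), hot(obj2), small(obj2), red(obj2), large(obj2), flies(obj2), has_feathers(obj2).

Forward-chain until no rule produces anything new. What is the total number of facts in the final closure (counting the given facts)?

16

Round 1 — R1, R5, R7, derive swims(obj2), mammal(obj2), penguin(obj2).
Round 2 — R3, derive flagged(obj2).
Round 3 — R8, derive green(obj2).
Round 4 — R2, R4, derive metal(obj2), visible(obj2).
Round 5 — R9, derive approved(obj2).
Closure: {approved(obj2), cold(obj2), flagged(obj2), flies(obj2), green(obj2), has_feathers(obj2), hot(obj2), large(obj2), locked(obj2), mammal(obj2), metal(obj2), penguin(obj2), red(obj2), small(obj2), swims(obj2), visible(obj2)} — 16 facts.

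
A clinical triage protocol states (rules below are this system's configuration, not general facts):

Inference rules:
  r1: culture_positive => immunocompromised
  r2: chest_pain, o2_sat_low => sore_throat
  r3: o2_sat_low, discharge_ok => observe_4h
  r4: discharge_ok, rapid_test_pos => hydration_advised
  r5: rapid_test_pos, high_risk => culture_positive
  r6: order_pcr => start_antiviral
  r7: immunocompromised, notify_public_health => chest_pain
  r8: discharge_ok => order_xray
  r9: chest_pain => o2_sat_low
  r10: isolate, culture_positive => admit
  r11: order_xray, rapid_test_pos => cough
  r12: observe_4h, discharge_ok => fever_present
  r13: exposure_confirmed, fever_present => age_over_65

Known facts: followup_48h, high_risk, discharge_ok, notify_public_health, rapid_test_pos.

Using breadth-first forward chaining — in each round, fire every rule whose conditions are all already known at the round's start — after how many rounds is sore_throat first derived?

Round 1: r4 [discharge_ok, rapid_test_pos => hydration_advised]; r5 [rapid_test_pos, high_risk => culture_positive]; r8 [discharge_ok => order_xray]. Adds hydration_advised, culture_positive, order_xray.
Round 2: r1 [culture_positive => immunocompromised]; r11 [order_xray, rapid_test_pos => cough]. Adds immunocompromised, cough.
Round 3: r7 [immunocompromised, notify_public_health => chest_pain]. Adds chest_pain.
Round 4: r9 [chest_pain => o2_sat_low]. Adds o2_sat_low.
Round 5: r2 [chest_pain, o2_sat_low => sore_throat]; r3 [o2_sat_low, discharge_ok => observe_4h]. Adds sore_throat, observe_4h.
sore_throat first appears in round 5.

5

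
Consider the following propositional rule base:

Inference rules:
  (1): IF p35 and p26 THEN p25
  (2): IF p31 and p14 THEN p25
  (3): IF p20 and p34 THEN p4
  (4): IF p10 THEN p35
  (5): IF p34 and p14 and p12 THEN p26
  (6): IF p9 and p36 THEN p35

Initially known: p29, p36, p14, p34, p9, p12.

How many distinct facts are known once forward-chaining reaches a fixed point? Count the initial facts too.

9

Round 1 — (5), (6), derive p26, p35.
Round 2 — (1), derive p25.
Closure: {p12, p14, p25, p26, p29, p34, p35, p36, p9} — 9 facts.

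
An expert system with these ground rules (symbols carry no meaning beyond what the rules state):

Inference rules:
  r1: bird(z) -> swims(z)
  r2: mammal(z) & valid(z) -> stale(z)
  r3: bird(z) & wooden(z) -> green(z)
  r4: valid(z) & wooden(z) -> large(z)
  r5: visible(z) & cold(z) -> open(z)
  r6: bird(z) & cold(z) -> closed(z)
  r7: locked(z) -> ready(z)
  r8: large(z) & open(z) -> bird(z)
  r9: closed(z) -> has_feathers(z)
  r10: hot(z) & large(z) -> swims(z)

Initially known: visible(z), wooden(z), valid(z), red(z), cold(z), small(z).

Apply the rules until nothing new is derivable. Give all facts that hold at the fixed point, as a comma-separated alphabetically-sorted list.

Round 1 — r4, r5, derive large(z), open(z).
Round 2 — r8, derive bird(z).
Round 3 — r1, r3, r6, derive swims(z), green(z), closed(z).
Round 4 — r9, derive has_feathers(z).

bird(z), closed(z), cold(z), green(z), has_feathers(z), large(z), open(z), red(z), small(z), swims(z), valid(z), visible(z), wooden(z)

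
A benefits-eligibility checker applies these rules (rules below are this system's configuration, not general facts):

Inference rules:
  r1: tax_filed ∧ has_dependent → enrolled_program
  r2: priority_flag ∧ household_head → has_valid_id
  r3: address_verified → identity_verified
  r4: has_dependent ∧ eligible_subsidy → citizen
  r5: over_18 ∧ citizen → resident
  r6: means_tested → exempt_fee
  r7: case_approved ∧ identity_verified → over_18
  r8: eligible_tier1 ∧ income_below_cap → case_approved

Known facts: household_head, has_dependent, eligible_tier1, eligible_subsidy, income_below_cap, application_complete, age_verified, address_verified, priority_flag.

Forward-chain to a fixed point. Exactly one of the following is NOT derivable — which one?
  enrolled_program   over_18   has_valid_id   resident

enrolled_program

[1] r2 [priority_flag ∧ household_head → has_valid_id]; r3 [address_verified → identity_verified]; r4 [has_dependent ∧ eligible_subsidy → citizen]; r8 [eligible_tier1 ∧ income_below_cap → case_approved]. ⇒ new: has_valid_id, identity_verified, citizen, case_approved.
[2] r7 [case_approved ∧ identity_verified → over_18]. ⇒ new: over_18.
[3] r5 [over_18 ∧ citizen → resident]. ⇒ new: resident.
Derived: has_valid_id (round 1), resident (round 3), over_18 (round 2). enrolled_program never appears in any round.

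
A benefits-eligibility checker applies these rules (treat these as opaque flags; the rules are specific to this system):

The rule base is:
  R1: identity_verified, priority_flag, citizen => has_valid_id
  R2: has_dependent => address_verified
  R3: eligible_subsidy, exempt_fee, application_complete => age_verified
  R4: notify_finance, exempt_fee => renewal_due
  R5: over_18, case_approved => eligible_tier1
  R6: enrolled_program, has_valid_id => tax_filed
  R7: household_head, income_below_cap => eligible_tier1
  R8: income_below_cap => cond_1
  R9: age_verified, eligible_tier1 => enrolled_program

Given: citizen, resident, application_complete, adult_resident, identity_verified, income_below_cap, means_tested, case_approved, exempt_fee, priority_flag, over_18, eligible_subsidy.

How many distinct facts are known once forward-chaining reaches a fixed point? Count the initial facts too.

18

[1] R1 [identity_verified, priority_flag, citizen => has_valid_id]; R3 [eligible_subsidy, exempt_fee, application_complete => age_verified]; R5 [over_18, case_approved => eligible_tier1]; R8 [income_below_cap => cond_1]. ⇒ new: has_valid_id, age_verified, eligible_tier1, cond_1.
[2] R9 [age_verified, eligible_tier1 => enrolled_program]. ⇒ new: enrolled_program.
[3] R6 [enrolled_program, has_valid_id => tax_filed]. ⇒ new: tax_filed.
Closure: {adult_resident, age_verified, application_complete, case_approved, citizen, cond_1, eligible_subsidy, eligible_tier1, enrolled_program, exempt_fee, has_valid_id, identity_verified, income_below_cap, means_tested, over_18, priority_flag, resident, tax_filed} — 18 facts.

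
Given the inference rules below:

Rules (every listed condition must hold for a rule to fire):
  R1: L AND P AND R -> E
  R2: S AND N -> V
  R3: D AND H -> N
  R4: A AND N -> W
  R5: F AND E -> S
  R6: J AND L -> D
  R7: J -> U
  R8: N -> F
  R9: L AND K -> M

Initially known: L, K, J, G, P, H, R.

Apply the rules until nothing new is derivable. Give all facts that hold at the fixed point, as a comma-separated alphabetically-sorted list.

Round 1 — R1, R6, R7, R9, derive E, D, U, M.
Round 2 — R3, derive N.
Round 3 — R8, derive F.
Round 4 — R5, derive S.
Round 5 — R2, derive V.

D, E, F, G, H, J, K, L, M, N, P, R, S, U, V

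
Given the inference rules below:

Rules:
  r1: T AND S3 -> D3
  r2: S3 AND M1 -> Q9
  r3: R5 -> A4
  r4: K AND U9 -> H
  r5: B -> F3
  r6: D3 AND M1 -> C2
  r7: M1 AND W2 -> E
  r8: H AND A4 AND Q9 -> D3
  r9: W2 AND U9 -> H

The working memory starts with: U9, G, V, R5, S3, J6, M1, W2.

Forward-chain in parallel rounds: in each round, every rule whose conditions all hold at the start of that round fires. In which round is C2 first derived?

Round 1 fires r2, r3, r7, r9, giving Q9, A4, E, H.
Round 2 fires r8, giving D3.
Round 3 fires r6, giving C2.
C2 first appears in round 3.

3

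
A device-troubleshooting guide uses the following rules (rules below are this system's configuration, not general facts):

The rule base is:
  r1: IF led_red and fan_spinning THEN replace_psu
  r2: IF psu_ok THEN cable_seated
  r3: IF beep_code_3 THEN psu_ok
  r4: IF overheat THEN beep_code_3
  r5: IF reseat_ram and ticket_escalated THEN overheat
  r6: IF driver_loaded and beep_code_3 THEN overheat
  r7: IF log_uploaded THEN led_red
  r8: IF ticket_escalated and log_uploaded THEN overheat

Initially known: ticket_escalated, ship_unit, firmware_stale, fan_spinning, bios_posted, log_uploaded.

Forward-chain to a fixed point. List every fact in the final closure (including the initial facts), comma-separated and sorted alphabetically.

Round 1: r7 [IF log_uploaded THEN led_red]; r8 [IF ticket_escalated and log_uploaded THEN overheat]. Adds led_red, overheat.
Round 2: r1 [IF led_red and fan_spinning THEN replace_psu]; r4 [IF overheat THEN beep_code_3]. Adds replace_psu, beep_code_3.
Round 3: r3 [IF beep_code_3 THEN psu_ok]. Adds psu_ok.
Round 4: r2 [IF psu_ok THEN cable_seated]. Adds cable_seated.

beep_code_3, bios_posted, cable_seated, fan_spinning, firmware_stale, led_red, log_uploaded, overheat, psu_ok, replace_psu, ship_unit, ticket_escalated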